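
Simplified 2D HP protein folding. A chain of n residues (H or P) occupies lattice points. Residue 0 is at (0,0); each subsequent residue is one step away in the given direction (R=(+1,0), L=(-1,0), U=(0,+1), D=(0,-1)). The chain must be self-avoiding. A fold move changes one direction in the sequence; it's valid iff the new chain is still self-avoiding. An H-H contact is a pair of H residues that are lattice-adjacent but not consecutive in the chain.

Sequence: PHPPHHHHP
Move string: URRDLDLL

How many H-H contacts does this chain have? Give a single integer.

Positions: [(0, 0), (0, 1), (1, 1), (2, 1), (2, 0), (1, 0), (1, -1), (0, -1), (-1, -1)]
No H-H contacts found.

Answer: 0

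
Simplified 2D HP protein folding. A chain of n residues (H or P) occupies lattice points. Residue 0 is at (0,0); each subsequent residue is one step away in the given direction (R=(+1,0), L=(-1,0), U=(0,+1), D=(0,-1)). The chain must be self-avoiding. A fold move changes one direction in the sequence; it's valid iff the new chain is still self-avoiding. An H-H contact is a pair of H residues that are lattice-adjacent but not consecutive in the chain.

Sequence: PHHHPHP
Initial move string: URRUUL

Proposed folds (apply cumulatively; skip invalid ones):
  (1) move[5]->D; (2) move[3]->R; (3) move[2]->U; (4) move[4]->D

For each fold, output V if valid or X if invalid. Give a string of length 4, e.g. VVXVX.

Initial: URRUUL -> [(0, 0), (0, 1), (1, 1), (2, 1), (2, 2), (2, 3), (1, 3)]
Fold 1: move[5]->D => URRUUD INVALID (collision), skipped
Fold 2: move[3]->R => URRRUL VALID
Fold 3: move[2]->U => URURUL VALID
Fold 4: move[4]->D => URURDL INVALID (collision), skipped

Answer: XVVX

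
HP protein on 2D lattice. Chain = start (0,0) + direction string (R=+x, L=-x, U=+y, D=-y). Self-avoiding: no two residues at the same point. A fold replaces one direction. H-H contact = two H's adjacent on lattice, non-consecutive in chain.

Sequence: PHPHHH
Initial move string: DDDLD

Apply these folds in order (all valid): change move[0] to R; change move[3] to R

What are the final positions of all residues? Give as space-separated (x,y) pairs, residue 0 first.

Answer: (0,0) (1,0) (1,-1) (1,-2) (2,-2) (2,-3)

Derivation:
Initial moves: DDDLD
Fold: move[0]->R => RDDLD (positions: [(0, 0), (1, 0), (1, -1), (1, -2), (0, -2), (0, -3)])
Fold: move[3]->R => RDDRD (positions: [(0, 0), (1, 0), (1, -1), (1, -2), (2, -2), (2, -3)])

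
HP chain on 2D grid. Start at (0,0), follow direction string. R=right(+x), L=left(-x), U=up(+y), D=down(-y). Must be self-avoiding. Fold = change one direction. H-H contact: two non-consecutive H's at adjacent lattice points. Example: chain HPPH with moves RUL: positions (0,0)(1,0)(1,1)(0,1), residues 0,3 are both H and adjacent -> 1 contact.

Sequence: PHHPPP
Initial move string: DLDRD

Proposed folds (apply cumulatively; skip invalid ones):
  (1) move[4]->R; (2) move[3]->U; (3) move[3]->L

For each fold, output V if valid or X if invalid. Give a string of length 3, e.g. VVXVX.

Answer: VXX

Derivation:
Initial: DLDRD -> [(0, 0), (0, -1), (-1, -1), (-1, -2), (0, -2), (0, -3)]
Fold 1: move[4]->R => DLDRR VALID
Fold 2: move[3]->U => DLDUR INVALID (collision), skipped
Fold 3: move[3]->L => DLDLR INVALID (collision), skipped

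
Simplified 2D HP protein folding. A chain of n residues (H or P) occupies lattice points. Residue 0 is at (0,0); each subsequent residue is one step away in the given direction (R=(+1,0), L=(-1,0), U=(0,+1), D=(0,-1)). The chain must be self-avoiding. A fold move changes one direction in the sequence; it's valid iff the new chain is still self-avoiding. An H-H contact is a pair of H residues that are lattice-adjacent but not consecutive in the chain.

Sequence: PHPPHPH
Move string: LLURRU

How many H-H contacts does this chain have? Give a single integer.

Answer: 1

Derivation:
Positions: [(0, 0), (-1, 0), (-2, 0), (-2, 1), (-1, 1), (0, 1), (0, 2)]
H-H contact: residue 1 @(-1,0) - residue 4 @(-1, 1)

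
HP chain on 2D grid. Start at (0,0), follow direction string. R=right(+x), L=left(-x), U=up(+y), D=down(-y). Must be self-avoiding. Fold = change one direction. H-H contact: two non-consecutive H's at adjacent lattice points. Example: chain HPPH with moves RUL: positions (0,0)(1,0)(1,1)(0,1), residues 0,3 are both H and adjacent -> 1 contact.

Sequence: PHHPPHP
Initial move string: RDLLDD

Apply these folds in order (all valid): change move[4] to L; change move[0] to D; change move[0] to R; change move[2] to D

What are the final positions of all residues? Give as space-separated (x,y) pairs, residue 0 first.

Answer: (0,0) (1,0) (1,-1) (1,-2) (0,-2) (-1,-2) (-1,-3)

Derivation:
Initial moves: RDLLDD
Fold: move[4]->L => RDLLLD (positions: [(0, 0), (1, 0), (1, -1), (0, -1), (-1, -1), (-2, -1), (-2, -2)])
Fold: move[0]->D => DDLLLD (positions: [(0, 0), (0, -1), (0, -2), (-1, -2), (-2, -2), (-3, -2), (-3, -3)])
Fold: move[0]->R => RDLLLD (positions: [(0, 0), (1, 0), (1, -1), (0, -1), (-1, -1), (-2, -1), (-2, -2)])
Fold: move[2]->D => RDDLLD (positions: [(0, 0), (1, 0), (1, -1), (1, -2), (0, -2), (-1, -2), (-1, -3)])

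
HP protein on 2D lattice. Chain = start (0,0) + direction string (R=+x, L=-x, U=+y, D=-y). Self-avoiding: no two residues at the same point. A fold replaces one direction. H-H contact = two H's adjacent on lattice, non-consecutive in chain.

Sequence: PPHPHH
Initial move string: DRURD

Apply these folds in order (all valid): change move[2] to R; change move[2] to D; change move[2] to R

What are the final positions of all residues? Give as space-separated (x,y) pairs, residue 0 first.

Answer: (0,0) (0,-1) (1,-1) (2,-1) (3,-1) (3,-2)

Derivation:
Initial moves: DRURD
Fold: move[2]->R => DRRRD (positions: [(0, 0), (0, -1), (1, -1), (2, -1), (3, -1), (3, -2)])
Fold: move[2]->D => DRDRD (positions: [(0, 0), (0, -1), (1, -1), (1, -2), (2, -2), (2, -3)])
Fold: move[2]->R => DRRRD (positions: [(0, 0), (0, -1), (1, -1), (2, -1), (3, -1), (3, -2)])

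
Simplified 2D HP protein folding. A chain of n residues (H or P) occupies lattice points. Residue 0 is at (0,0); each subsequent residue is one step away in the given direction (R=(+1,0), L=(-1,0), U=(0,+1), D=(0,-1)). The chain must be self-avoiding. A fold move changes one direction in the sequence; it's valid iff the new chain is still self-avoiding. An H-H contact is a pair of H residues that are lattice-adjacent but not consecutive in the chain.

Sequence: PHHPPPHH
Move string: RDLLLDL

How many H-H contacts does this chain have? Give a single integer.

Answer: 0

Derivation:
Positions: [(0, 0), (1, 0), (1, -1), (0, -1), (-1, -1), (-2, -1), (-2, -2), (-3, -2)]
No H-H contacts found.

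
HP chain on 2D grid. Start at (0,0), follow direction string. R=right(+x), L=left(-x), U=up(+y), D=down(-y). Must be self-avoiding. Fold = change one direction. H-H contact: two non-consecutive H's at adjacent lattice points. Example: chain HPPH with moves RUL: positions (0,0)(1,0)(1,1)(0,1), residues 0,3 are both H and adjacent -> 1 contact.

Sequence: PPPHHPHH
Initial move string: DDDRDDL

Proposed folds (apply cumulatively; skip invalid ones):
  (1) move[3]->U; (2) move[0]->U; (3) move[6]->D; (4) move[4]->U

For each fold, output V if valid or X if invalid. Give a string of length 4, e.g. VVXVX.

Answer: XXVX

Derivation:
Initial: DDDRDDL -> [(0, 0), (0, -1), (0, -2), (0, -3), (1, -3), (1, -4), (1, -5), (0, -5)]
Fold 1: move[3]->U => DDDUDDL INVALID (collision), skipped
Fold 2: move[0]->U => UDDRDDL INVALID (collision), skipped
Fold 3: move[6]->D => DDDRDDD VALID
Fold 4: move[4]->U => DDDRUDD INVALID (collision), skipped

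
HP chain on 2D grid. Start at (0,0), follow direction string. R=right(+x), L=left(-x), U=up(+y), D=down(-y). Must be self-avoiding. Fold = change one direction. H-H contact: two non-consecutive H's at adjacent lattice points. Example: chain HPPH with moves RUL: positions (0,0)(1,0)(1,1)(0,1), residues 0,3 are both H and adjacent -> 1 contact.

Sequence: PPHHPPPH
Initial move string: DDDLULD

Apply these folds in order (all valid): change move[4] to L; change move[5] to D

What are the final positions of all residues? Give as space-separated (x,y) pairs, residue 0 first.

Initial moves: DDDLULD
Fold: move[4]->L => DDDLLLD (positions: [(0, 0), (0, -1), (0, -2), (0, -3), (-1, -3), (-2, -3), (-3, -3), (-3, -4)])
Fold: move[5]->D => DDDLLDD (positions: [(0, 0), (0, -1), (0, -2), (0, -3), (-1, -3), (-2, -3), (-2, -4), (-2, -5)])

Answer: (0,0) (0,-1) (0,-2) (0,-3) (-1,-3) (-2,-3) (-2,-4) (-2,-5)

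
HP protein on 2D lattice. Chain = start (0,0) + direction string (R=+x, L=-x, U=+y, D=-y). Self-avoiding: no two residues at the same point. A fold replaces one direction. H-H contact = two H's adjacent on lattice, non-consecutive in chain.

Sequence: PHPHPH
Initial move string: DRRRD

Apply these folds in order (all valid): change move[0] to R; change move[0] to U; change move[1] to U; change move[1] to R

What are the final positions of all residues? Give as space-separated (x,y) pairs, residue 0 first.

Answer: (0,0) (0,1) (1,1) (2,1) (3,1) (3,0)

Derivation:
Initial moves: DRRRD
Fold: move[0]->R => RRRRD (positions: [(0, 0), (1, 0), (2, 0), (3, 0), (4, 0), (4, -1)])
Fold: move[0]->U => URRRD (positions: [(0, 0), (0, 1), (1, 1), (2, 1), (3, 1), (3, 0)])
Fold: move[1]->U => UURRD (positions: [(0, 0), (0, 1), (0, 2), (1, 2), (2, 2), (2, 1)])
Fold: move[1]->R => URRRD (positions: [(0, 0), (0, 1), (1, 1), (2, 1), (3, 1), (3, 0)])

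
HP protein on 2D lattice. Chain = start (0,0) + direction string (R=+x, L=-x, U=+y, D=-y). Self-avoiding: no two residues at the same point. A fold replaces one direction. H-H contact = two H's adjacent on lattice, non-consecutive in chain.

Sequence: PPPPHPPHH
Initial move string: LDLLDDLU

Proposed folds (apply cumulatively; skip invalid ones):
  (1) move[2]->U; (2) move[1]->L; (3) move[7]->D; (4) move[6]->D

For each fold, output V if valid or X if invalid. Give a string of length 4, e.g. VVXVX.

Answer: XVVV

Derivation:
Initial: LDLLDDLU -> [(0, 0), (-1, 0), (-1, -1), (-2, -1), (-3, -1), (-3, -2), (-3, -3), (-4, -3), (-4, -2)]
Fold 1: move[2]->U => LDULDDLU INVALID (collision), skipped
Fold 2: move[1]->L => LLLLDDLU VALID
Fold 3: move[7]->D => LLLLDDLD VALID
Fold 4: move[6]->D => LLLLDDDD VALID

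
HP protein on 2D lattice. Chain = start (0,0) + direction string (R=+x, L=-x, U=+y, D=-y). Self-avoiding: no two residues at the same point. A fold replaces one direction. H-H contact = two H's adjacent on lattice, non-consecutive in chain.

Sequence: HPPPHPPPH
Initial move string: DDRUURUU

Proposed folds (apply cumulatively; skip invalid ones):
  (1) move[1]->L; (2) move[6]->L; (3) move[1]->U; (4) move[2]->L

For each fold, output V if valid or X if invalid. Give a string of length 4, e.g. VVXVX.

Answer: XXXX

Derivation:
Initial: DDRUURUU -> [(0, 0), (0, -1), (0, -2), (1, -2), (1, -1), (1, 0), (2, 0), (2, 1), (2, 2)]
Fold 1: move[1]->L => DLRUURUU INVALID (collision), skipped
Fold 2: move[6]->L => DDRUURLU INVALID (collision), skipped
Fold 3: move[1]->U => DURUURUU INVALID (collision), skipped
Fold 4: move[2]->L => DDLUURUU INVALID (collision), skipped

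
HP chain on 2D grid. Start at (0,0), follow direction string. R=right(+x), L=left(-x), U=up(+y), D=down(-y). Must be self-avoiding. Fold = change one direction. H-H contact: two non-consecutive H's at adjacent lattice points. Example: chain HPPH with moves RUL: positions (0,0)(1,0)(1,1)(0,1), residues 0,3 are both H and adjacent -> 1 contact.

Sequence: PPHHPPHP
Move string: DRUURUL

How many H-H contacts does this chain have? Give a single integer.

Answer: 0

Derivation:
Positions: [(0, 0), (0, -1), (1, -1), (1, 0), (1, 1), (2, 1), (2, 2), (1, 2)]
No H-H contacts found.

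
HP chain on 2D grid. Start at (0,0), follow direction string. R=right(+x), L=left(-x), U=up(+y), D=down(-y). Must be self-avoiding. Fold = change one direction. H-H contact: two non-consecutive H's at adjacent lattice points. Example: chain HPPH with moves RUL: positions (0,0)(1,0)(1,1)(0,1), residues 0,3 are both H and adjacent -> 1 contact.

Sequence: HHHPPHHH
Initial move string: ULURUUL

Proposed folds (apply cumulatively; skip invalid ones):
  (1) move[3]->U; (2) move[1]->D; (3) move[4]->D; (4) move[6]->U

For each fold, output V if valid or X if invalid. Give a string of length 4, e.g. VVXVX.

Initial: ULURUUL -> [(0, 0), (0, 1), (-1, 1), (-1, 2), (0, 2), (0, 3), (0, 4), (-1, 4)]
Fold 1: move[3]->U => ULUUUUL VALID
Fold 2: move[1]->D => UDUUUUL INVALID (collision), skipped
Fold 3: move[4]->D => ULUUDUL INVALID (collision), skipped
Fold 4: move[6]->U => ULUUUUU VALID

Answer: VXXV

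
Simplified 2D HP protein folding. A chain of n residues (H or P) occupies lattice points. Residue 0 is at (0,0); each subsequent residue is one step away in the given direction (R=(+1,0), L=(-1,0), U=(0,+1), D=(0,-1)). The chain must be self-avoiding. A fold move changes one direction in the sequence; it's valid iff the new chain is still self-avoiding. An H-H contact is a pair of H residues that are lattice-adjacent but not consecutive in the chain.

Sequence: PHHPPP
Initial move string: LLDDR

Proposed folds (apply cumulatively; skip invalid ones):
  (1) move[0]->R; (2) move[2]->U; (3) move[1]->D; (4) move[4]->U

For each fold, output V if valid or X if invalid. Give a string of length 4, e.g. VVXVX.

Initial: LLDDR -> [(0, 0), (-1, 0), (-2, 0), (-2, -1), (-2, -2), (-1, -2)]
Fold 1: move[0]->R => RLDDR INVALID (collision), skipped
Fold 2: move[2]->U => LLUDR INVALID (collision), skipped
Fold 3: move[1]->D => LDDDR VALID
Fold 4: move[4]->U => LDDDU INVALID (collision), skipped

Answer: XXVX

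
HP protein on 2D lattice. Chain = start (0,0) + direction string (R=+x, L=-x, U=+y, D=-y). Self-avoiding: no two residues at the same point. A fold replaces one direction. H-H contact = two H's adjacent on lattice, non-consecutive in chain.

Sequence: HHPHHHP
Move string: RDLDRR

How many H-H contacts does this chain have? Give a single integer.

Answer: 1

Derivation:
Positions: [(0, 0), (1, 0), (1, -1), (0, -1), (0, -2), (1, -2), (2, -2)]
H-H contact: residue 0 @(0,0) - residue 3 @(0, -1)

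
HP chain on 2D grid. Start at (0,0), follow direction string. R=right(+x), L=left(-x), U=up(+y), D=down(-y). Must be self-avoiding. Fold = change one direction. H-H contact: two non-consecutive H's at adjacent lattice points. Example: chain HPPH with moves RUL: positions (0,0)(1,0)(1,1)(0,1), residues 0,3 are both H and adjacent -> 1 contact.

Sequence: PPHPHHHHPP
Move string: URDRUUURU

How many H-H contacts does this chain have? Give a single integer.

Positions: [(0, 0), (0, 1), (1, 1), (1, 0), (2, 0), (2, 1), (2, 2), (2, 3), (3, 3), (3, 4)]
H-H contact: residue 2 @(1,1) - residue 5 @(2, 1)

Answer: 1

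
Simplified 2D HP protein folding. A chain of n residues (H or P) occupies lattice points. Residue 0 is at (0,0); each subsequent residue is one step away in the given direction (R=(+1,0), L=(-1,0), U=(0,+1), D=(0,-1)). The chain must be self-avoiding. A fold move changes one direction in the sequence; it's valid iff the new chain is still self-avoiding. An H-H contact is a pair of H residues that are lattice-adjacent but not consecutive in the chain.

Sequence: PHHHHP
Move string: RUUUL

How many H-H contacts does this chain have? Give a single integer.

Positions: [(0, 0), (1, 0), (1, 1), (1, 2), (1, 3), (0, 3)]
No H-H contacts found.

Answer: 0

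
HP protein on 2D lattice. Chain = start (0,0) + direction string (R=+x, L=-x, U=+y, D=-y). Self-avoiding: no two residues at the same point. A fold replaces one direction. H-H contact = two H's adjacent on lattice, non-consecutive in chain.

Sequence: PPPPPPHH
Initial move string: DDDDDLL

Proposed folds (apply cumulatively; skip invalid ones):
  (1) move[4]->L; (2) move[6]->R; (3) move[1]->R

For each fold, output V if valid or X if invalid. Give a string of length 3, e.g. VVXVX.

Initial: DDDDDLL -> [(0, 0), (0, -1), (0, -2), (0, -3), (0, -4), (0, -5), (-1, -5), (-2, -5)]
Fold 1: move[4]->L => DDDDLLL VALID
Fold 2: move[6]->R => DDDDLLR INVALID (collision), skipped
Fold 3: move[1]->R => DRDDLLL VALID

Answer: VXV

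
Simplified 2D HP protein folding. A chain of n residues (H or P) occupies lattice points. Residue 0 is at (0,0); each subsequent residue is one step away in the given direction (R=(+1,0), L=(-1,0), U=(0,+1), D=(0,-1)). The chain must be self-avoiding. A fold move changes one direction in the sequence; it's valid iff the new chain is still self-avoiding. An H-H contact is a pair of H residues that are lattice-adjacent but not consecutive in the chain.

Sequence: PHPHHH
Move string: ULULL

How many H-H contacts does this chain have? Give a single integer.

Positions: [(0, 0), (0, 1), (-1, 1), (-1, 2), (-2, 2), (-3, 2)]
No H-H contacts found.

Answer: 0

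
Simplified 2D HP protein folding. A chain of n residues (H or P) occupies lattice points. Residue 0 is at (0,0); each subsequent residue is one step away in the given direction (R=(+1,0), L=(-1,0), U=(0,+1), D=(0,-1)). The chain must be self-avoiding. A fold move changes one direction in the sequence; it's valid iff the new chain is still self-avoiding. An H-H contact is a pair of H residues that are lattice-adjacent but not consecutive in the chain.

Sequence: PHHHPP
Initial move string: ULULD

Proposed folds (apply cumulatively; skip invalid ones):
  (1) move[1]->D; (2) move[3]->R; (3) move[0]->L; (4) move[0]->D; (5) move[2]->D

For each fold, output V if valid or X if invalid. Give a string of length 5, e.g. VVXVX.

Initial: ULULD -> [(0, 0), (0, 1), (-1, 1), (-1, 2), (-2, 2), (-2, 1)]
Fold 1: move[1]->D => UDULD INVALID (collision), skipped
Fold 2: move[3]->R => ULURD INVALID (collision), skipped
Fold 3: move[0]->L => LLULD VALID
Fold 4: move[0]->D => DLULD VALID
Fold 5: move[2]->D => DLDLD VALID

Answer: XXVVV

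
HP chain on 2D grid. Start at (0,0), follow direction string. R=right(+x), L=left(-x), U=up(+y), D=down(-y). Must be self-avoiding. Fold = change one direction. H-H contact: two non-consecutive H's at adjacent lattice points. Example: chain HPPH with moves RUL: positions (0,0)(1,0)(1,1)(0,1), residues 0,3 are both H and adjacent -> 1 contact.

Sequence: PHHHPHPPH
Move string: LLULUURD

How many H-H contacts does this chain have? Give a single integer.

Answer: 2

Derivation:
Positions: [(0, 0), (-1, 0), (-2, 0), (-2, 1), (-3, 1), (-3, 2), (-3, 3), (-2, 3), (-2, 2)]
H-H contact: residue 3 @(-2,1) - residue 8 @(-2, 2)
H-H contact: residue 5 @(-3,2) - residue 8 @(-2, 2)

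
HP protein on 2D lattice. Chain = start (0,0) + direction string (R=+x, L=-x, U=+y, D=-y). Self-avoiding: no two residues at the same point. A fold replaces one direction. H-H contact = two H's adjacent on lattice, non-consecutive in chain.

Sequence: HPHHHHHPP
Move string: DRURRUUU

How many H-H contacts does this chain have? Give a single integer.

Positions: [(0, 0), (0, -1), (1, -1), (1, 0), (2, 0), (3, 0), (3, 1), (3, 2), (3, 3)]
H-H contact: residue 0 @(0,0) - residue 3 @(1, 0)

Answer: 1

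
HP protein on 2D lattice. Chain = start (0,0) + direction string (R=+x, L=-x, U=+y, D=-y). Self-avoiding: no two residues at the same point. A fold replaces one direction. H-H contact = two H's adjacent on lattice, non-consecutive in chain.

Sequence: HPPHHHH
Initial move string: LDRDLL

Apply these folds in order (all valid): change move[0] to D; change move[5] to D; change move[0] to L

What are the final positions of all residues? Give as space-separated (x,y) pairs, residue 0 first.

Answer: (0,0) (-1,0) (-1,-1) (0,-1) (0,-2) (-1,-2) (-1,-3)

Derivation:
Initial moves: LDRDLL
Fold: move[0]->D => DDRDLL (positions: [(0, 0), (0, -1), (0, -2), (1, -2), (1, -3), (0, -3), (-1, -3)])
Fold: move[5]->D => DDRDLD (positions: [(0, 0), (0, -1), (0, -2), (1, -2), (1, -3), (0, -3), (0, -4)])
Fold: move[0]->L => LDRDLD (positions: [(0, 0), (-1, 0), (-1, -1), (0, -1), (0, -2), (-1, -2), (-1, -3)])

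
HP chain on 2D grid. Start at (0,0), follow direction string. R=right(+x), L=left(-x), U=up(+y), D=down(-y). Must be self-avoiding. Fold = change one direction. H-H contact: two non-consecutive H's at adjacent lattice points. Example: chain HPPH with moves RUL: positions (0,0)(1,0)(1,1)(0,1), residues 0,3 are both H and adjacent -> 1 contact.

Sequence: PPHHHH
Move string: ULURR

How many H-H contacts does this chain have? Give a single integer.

Answer: 0

Derivation:
Positions: [(0, 0), (0, 1), (-1, 1), (-1, 2), (0, 2), (1, 2)]
No H-H contacts found.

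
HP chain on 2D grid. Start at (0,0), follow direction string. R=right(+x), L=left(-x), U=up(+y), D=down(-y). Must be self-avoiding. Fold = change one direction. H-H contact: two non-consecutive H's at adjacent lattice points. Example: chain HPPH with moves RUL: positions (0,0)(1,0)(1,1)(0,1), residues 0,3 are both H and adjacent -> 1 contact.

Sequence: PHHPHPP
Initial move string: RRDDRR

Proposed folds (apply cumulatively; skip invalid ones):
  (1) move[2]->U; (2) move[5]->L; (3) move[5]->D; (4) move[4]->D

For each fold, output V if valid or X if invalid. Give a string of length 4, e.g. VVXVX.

Answer: XXVV

Derivation:
Initial: RRDDRR -> [(0, 0), (1, 0), (2, 0), (2, -1), (2, -2), (3, -2), (4, -2)]
Fold 1: move[2]->U => RRUDRR INVALID (collision), skipped
Fold 2: move[5]->L => RRDDRL INVALID (collision), skipped
Fold 3: move[5]->D => RRDDRD VALID
Fold 4: move[4]->D => RRDDDD VALID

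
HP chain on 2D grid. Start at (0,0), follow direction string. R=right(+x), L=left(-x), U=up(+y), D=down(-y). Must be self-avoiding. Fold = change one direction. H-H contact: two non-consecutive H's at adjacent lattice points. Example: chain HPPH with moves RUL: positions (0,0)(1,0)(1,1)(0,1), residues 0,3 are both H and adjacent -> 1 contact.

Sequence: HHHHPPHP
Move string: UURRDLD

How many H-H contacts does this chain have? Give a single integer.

Positions: [(0, 0), (0, 1), (0, 2), (1, 2), (2, 2), (2, 1), (1, 1), (1, 0)]
H-H contact: residue 1 @(0,1) - residue 6 @(1, 1)
H-H contact: residue 3 @(1,2) - residue 6 @(1, 1)

Answer: 2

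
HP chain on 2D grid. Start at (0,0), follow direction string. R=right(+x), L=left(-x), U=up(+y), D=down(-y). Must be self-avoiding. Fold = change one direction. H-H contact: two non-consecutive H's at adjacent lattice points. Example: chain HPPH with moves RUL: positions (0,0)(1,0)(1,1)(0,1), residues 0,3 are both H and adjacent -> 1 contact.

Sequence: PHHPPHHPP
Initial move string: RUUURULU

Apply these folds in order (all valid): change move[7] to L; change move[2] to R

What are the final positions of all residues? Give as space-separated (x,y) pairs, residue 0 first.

Answer: (0,0) (1,0) (1,1) (2,1) (2,2) (3,2) (3,3) (2,3) (1,3)

Derivation:
Initial moves: RUUURULU
Fold: move[7]->L => RUUURULL (positions: [(0, 0), (1, 0), (1, 1), (1, 2), (1, 3), (2, 3), (2, 4), (1, 4), (0, 4)])
Fold: move[2]->R => RURURULL (positions: [(0, 0), (1, 0), (1, 1), (2, 1), (2, 2), (3, 2), (3, 3), (2, 3), (1, 3)])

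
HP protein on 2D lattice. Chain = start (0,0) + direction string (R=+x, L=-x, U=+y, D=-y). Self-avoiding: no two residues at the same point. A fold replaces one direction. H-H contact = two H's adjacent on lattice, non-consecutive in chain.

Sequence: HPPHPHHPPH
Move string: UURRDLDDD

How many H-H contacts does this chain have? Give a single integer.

Answer: 1

Derivation:
Positions: [(0, 0), (0, 1), (0, 2), (1, 2), (2, 2), (2, 1), (1, 1), (1, 0), (1, -1), (1, -2)]
H-H contact: residue 3 @(1,2) - residue 6 @(1, 1)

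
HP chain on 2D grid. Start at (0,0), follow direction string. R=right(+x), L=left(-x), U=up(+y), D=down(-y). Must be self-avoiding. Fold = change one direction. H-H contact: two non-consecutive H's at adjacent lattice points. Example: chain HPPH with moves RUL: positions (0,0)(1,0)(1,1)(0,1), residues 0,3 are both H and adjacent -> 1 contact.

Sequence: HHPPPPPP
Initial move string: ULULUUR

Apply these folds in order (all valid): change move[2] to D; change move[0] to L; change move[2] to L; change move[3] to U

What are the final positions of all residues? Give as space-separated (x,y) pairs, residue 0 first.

Answer: (0,0) (-1,0) (-2,0) (-3,0) (-3,1) (-3,2) (-3,3) (-2,3)

Derivation:
Initial moves: ULULUUR
Fold: move[2]->D => ULDLUUR (positions: [(0, 0), (0, 1), (-1, 1), (-1, 0), (-2, 0), (-2, 1), (-2, 2), (-1, 2)])
Fold: move[0]->L => LLDLUUR (positions: [(0, 0), (-1, 0), (-2, 0), (-2, -1), (-3, -1), (-3, 0), (-3, 1), (-2, 1)])
Fold: move[2]->L => LLLLUUR (positions: [(0, 0), (-1, 0), (-2, 0), (-3, 0), (-4, 0), (-4, 1), (-4, 2), (-3, 2)])
Fold: move[3]->U => LLLUUUR (positions: [(0, 0), (-1, 0), (-2, 0), (-3, 0), (-3, 1), (-3, 2), (-3, 3), (-2, 3)])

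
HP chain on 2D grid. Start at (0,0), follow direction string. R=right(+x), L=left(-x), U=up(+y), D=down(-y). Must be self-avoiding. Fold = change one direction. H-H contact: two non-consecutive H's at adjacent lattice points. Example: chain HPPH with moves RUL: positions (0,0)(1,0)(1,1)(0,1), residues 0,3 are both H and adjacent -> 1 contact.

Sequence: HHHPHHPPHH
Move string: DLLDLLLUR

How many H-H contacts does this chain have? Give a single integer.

Positions: [(0, 0), (0, -1), (-1, -1), (-2, -1), (-2, -2), (-3, -2), (-4, -2), (-5, -2), (-5, -1), (-4, -1)]
No H-H contacts found.

Answer: 0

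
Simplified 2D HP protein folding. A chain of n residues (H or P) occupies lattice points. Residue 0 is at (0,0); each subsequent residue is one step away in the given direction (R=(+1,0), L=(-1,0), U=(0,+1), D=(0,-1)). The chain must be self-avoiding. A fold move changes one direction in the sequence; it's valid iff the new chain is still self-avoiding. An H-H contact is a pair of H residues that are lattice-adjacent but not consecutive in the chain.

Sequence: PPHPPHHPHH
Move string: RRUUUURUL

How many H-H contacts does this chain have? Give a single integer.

Answer: 1

Derivation:
Positions: [(0, 0), (1, 0), (2, 0), (2, 1), (2, 2), (2, 3), (2, 4), (3, 4), (3, 5), (2, 5)]
H-H contact: residue 6 @(2,4) - residue 9 @(2, 5)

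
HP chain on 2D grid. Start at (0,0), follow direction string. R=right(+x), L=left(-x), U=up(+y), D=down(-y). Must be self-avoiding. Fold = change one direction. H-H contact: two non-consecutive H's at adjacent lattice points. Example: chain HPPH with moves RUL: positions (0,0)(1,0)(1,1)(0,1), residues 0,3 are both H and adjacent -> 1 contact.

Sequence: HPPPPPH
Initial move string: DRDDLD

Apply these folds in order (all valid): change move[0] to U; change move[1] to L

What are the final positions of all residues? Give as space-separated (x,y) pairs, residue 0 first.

Answer: (0,0) (0,1) (-1,1) (-1,0) (-1,-1) (-2,-1) (-2,-2)

Derivation:
Initial moves: DRDDLD
Fold: move[0]->U => URDDLD (positions: [(0, 0), (0, 1), (1, 1), (1, 0), (1, -1), (0, -1), (0, -2)])
Fold: move[1]->L => ULDDLD (positions: [(0, 0), (0, 1), (-1, 1), (-1, 0), (-1, -1), (-2, -1), (-2, -2)])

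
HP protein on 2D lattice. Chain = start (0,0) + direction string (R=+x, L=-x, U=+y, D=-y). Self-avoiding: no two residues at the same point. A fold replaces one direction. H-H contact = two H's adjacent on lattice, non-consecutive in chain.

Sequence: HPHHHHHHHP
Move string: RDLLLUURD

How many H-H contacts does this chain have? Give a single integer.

Positions: [(0, 0), (1, 0), (1, -1), (0, -1), (-1, -1), (-2, -1), (-2, 0), (-2, 1), (-1, 1), (-1, 0)]
H-H contact: residue 0 @(0,0) - residue 3 @(0, -1)

Answer: 1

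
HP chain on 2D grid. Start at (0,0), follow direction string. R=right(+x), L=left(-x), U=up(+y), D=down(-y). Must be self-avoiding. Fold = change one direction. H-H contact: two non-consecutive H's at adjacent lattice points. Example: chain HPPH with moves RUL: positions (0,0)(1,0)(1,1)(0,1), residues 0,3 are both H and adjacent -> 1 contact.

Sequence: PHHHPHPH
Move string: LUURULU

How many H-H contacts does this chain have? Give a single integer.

Positions: [(0, 0), (-1, 0), (-1, 1), (-1, 2), (0, 2), (0, 3), (-1, 3), (-1, 4)]
No H-H contacts found.

Answer: 0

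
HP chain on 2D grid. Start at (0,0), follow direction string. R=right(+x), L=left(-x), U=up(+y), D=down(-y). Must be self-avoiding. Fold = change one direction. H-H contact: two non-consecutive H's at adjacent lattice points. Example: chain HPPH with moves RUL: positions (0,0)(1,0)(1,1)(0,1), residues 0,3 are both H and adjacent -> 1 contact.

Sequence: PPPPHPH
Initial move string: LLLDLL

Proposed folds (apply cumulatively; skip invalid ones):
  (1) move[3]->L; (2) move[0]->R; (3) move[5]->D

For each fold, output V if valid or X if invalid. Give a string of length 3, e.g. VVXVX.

Answer: VXV

Derivation:
Initial: LLLDLL -> [(0, 0), (-1, 0), (-2, 0), (-3, 0), (-3, -1), (-4, -1), (-5, -1)]
Fold 1: move[3]->L => LLLLLL VALID
Fold 2: move[0]->R => RLLLLL INVALID (collision), skipped
Fold 3: move[5]->D => LLLLLD VALID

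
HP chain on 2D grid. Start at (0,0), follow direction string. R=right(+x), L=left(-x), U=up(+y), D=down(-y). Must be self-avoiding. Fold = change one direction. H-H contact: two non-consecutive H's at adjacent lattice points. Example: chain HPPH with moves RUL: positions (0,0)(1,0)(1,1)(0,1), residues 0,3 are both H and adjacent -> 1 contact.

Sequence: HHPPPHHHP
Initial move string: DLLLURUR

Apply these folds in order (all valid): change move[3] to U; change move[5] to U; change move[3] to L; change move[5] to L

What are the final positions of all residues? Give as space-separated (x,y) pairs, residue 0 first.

Answer: (0,0) (0,-1) (-1,-1) (-2,-1) (-3,-1) (-3,0) (-4,0) (-4,1) (-3,1)

Derivation:
Initial moves: DLLLURUR
Fold: move[3]->U => DLLUURUR (positions: [(0, 0), (0, -1), (-1, -1), (-2, -1), (-2, 0), (-2, 1), (-1, 1), (-1, 2), (0, 2)])
Fold: move[5]->U => DLLUUUUR (positions: [(0, 0), (0, -1), (-1, -1), (-2, -1), (-2, 0), (-2, 1), (-2, 2), (-2, 3), (-1, 3)])
Fold: move[3]->L => DLLLUUUR (positions: [(0, 0), (0, -1), (-1, -1), (-2, -1), (-3, -1), (-3, 0), (-3, 1), (-3, 2), (-2, 2)])
Fold: move[5]->L => DLLLULUR (positions: [(0, 0), (0, -1), (-1, -1), (-2, -1), (-3, -1), (-3, 0), (-4, 0), (-4, 1), (-3, 1)])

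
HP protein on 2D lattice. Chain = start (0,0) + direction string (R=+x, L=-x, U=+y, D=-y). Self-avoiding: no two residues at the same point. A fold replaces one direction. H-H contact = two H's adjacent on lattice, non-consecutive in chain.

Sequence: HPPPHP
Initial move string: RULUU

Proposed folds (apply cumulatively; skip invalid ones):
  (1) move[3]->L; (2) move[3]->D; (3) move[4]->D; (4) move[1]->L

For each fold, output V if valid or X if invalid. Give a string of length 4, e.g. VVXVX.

Initial: RULUU -> [(0, 0), (1, 0), (1, 1), (0, 1), (0, 2), (0, 3)]
Fold 1: move[3]->L => RULLU VALID
Fold 2: move[3]->D => RULDU INVALID (collision), skipped
Fold 3: move[4]->D => RULLD VALID
Fold 4: move[1]->L => RLLLD INVALID (collision), skipped

Answer: VXVX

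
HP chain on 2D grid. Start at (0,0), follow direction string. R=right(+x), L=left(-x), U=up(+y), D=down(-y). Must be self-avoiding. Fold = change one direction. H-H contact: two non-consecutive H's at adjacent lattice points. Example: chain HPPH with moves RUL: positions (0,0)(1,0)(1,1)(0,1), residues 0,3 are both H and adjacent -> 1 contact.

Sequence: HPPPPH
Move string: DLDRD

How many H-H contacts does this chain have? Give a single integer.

Positions: [(0, 0), (0, -1), (-1, -1), (-1, -2), (0, -2), (0, -3)]
No H-H contacts found.

Answer: 0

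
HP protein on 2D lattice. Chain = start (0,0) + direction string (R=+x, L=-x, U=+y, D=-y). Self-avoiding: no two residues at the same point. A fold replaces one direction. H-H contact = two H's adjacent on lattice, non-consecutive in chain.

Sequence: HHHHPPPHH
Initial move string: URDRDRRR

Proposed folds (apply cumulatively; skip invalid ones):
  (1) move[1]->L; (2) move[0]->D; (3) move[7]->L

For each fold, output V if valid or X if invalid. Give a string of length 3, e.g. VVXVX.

Initial: URDRDRRR -> [(0, 0), (0, 1), (1, 1), (1, 0), (2, 0), (2, -1), (3, -1), (4, -1), (5, -1)]
Fold 1: move[1]->L => ULDRDRRR INVALID (collision), skipped
Fold 2: move[0]->D => DRDRDRRR VALID
Fold 3: move[7]->L => DRDRDRRL INVALID (collision), skipped

Answer: XVX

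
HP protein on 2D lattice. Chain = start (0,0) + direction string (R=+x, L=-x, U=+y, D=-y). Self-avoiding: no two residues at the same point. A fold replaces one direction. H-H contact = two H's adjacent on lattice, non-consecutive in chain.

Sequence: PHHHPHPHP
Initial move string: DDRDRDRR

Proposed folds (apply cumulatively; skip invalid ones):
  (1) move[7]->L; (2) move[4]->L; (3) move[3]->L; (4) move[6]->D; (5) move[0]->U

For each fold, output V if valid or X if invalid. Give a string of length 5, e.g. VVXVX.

Answer: XVXVX

Derivation:
Initial: DDRDRDRR -> [(0, 0), (0, -1), (0, -2), (1, -2), (1, -3), (2, -3), (2, -4), (3, -4), (4, -4)]
Fold 1: move[7]->L => DDRDRDRL INVALID (collision), skipped
Fold 2: move[4]->L => DDRDLDRR VALID
Fold 3: move[3]->L => DDRLLDRR INVALID (collision), skipped
Fold 4: move[6]->D => DDRDLDDR VALID
Fold 5: move[0]->U => UDRDLDDR INVALID (collision), skipped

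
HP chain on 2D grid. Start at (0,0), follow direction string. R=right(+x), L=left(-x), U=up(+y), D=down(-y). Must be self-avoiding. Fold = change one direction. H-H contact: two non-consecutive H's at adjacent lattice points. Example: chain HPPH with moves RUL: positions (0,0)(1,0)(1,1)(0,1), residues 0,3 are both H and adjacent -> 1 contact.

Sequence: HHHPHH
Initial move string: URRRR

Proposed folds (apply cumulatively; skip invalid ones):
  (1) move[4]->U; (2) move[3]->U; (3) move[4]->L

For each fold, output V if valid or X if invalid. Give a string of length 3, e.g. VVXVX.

Answer: VVV

Derivation:
Initial: URRRR -> [(0, 0), (0, 1), (1, 1), (2, 1), (3, 1), (4, 1)]
Fold 1: move[4]->U => URRRU VALID
Fold 2: move[3]->U => URRUU VALID
Fold 3: move[4]->L => URRUL VALID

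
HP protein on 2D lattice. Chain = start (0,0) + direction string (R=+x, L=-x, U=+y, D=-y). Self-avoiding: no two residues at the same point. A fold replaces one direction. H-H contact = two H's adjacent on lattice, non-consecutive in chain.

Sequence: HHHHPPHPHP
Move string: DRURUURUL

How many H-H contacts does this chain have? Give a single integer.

Answer: 1

Derivation:
Positions: [(0, 0), (0, -1), (1, -1), (1, 0), (2, 0), (2, 1), (2, 2), (3, 2), (3, 3), (2, 3)]
H-H contact: residue 0 @(0,0) - residue 3 @(1, 0)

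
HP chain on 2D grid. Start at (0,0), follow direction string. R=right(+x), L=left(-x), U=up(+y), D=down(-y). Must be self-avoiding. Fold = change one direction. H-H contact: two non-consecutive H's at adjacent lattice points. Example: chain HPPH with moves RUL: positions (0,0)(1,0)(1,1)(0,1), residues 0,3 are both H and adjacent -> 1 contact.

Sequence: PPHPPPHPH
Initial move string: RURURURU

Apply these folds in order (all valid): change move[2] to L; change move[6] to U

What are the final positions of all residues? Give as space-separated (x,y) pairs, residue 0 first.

Initial moves: RURURURU
Fold: move[2]->L => RULURURU (positions: [(0, 0), (1, 0), (1, 1), (0, 1), (0, 2), (1, 2), (1, 3), (2, 3), (2, 4)])
Fold: move[6]->U => RULURUUU (positions: [(0, 0), (1, 0), (1, 1), (0, 1), (0, 2), (1, 2), (1, 3), (1, 4), (1, 5)])

Answer: (0,0) (1,0) (1,1) (0,1) (0,2) (1,2) (1,3) (1,4) (1,5)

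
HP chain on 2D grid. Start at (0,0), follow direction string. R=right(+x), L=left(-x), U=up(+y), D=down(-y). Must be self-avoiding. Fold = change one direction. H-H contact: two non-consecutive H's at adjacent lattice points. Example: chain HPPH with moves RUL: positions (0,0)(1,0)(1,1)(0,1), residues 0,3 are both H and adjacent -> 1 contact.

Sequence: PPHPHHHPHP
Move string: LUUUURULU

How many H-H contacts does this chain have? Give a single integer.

Positions: [(0, 0), (-1, 0), (-1, 1), (-1, 2), (-1, 3), (-1, 4), (0, 4), (0, 5), (-1, 5), (-1, 6)]
H-H contact: residue 5 @(-1,4) - residue 8 @(-1, 5)

Answer: 1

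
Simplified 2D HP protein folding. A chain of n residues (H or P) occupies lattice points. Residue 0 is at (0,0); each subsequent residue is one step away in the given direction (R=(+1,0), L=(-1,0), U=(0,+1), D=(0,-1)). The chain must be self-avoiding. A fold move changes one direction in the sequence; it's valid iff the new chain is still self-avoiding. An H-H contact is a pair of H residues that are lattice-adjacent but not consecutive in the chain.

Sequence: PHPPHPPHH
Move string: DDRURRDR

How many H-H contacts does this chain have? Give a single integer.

Positions: [(0, 0), (0, -1), (0, -2), (1, -2), (1, -1), (2, -1), (3, -1), (3, -2), (4, -2)]
H-H contact: residue 1 @(0,-1) - residue 4 @(1, -1)

Answer: 1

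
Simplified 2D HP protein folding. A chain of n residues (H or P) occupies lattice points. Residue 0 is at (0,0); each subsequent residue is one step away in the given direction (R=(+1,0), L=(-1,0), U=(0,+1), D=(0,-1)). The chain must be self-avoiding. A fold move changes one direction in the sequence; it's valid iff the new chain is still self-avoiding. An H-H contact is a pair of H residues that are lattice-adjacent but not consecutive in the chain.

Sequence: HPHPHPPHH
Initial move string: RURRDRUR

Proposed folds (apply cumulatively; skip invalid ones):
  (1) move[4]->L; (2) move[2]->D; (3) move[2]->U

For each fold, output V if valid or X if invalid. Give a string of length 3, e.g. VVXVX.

Answer: XXV

Derivation:
Initial: RURRDRUR -> [(0, 0), (1, 0), (1, 1), (2, 1), (3, 1), (3, 0), (4, 0), (4, 1), (5, 1)]
Fold 1: move[4]->L => RURRLRUR INVALID (collision), skipped
Fold 2: move[2]->D => RUDRDRUR INVALID (collision), skipped
Fold 3: move[2]->U => RUURDRUR VALID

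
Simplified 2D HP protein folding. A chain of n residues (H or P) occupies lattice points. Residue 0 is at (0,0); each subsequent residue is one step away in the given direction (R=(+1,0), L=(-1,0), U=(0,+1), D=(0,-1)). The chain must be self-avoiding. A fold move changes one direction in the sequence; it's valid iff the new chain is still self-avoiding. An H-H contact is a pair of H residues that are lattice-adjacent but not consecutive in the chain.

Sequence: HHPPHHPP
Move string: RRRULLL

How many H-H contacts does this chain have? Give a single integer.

Positions: [(0, 0), (1, 0), (2, 0), (3, 0), (3, 1), (2, 1), (1, 1), (0, 1)]
No H-H contacts found.

Answer: 0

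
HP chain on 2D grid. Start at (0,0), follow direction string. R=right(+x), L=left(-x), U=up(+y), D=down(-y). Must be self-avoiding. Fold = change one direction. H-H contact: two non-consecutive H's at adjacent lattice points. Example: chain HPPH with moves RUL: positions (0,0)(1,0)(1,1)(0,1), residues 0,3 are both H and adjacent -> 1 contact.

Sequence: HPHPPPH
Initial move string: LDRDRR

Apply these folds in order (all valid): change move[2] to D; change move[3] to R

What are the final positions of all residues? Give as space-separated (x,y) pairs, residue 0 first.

Initial moves: LDRDRR
Fold: move[2]->D => LDDDRR (positions: [(0, 0), (-1, 0), (-1, -1), (-1, -2), (-1, -3), (0, -3), (1, -3)])
Fold: move[3]->R => LDDRRR (positions: [(0, 0), (-1, 0), (-1, -1), (-1, -2), (0, -2), (1, -2), (2, -2)])

Answer: (0,0) (-1,0) (-1,-1) (-1,-2) (0,-2) (1,-2) (2,-2)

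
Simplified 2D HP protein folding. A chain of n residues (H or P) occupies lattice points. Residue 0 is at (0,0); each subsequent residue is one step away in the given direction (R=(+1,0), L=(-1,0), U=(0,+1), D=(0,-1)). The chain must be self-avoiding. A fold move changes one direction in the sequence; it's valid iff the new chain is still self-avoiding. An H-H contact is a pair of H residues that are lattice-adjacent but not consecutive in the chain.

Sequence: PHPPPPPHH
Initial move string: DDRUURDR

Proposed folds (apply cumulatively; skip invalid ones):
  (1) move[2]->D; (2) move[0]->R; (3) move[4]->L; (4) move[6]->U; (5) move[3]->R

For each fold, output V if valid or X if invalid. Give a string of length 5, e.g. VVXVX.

Initial: DDRUURDR -> [(0, 0), (0, -1), (0, -2), (1, -2), (1, -1), (1, 0), (2, 0), (2, -1), (3, -1)]
Fold 1: move[2]->D => DDDUURDR INVALID (collision), skipped
Fold 2: move[0]->R => RDRUURDR VALID
Fold 3: move[4]->L => RDRULRDR INVALID (collision), skipped
Fold 4: move[6]->U => RDRUURUR VALID
Fold 5: move[3]->R => RDRRURUR VALID

Answer: XVXVV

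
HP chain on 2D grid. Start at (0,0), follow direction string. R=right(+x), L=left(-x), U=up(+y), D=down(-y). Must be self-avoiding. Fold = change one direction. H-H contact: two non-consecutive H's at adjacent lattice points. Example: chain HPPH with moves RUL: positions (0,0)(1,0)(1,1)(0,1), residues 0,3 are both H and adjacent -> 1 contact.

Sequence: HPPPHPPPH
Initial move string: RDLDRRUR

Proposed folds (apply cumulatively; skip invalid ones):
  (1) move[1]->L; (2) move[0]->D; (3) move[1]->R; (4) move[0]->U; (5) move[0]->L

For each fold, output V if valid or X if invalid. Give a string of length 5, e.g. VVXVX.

Answer: XVXXV

Derivation:
Initial: RDLDRRUR -> [(0, 0), (1, 0), (1, -1), (0, -1), (0, -2), (1, -2), (2, -2), (2, -1), (3, -1)]
Fold 1: move[1]->L => RLLDRRUR INVALID (collision), skipped
Fold 2: move[0]->D => DDLDRRUR VALID
Fold 3: move[1]->R => DRLDRRUR INVALID (collision), skipped
Fold 4: move[0]->U => UDLDRRUR INVALID (collision), skipped
Fold 5: move[0]->L => LDLDRRUR VALID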